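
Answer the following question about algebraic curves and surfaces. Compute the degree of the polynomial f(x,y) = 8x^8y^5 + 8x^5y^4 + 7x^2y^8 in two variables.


Examine each term for its total degree (sum of exponents).
  Term '8x^8y^5' has total degree 8+5 = 13.
  Term '8x^5y^4' has total degree 5+4 = 9.
  Term '7x^2y^8' has total degree 2+8 = 10.
The maximum total degree among all terms is 13.

13


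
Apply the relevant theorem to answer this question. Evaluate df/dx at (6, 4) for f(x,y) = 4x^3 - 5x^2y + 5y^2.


df/dx = 3*4*x^2 + 2*(-5)*x^1*y
At (6,4): 3*4*6^2 + 2*(-5)*6^1*4
= 432 - 240
= 192

192


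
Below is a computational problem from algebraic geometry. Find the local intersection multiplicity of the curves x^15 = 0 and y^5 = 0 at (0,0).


The intersection multiplicity of V(x^a) and V(y^b) at the origin is:
I(O; V(x^15), V(y^5)) = dim_k(k[x,y]/(x^15, y^5))
A basis for k[x,y]/(x^15, y^5) is the set of monomials x^i * y^j
where 0 <= i < 15 and 0 <= j < 5.
The number of such monomials is 15 * 5 = 75

75


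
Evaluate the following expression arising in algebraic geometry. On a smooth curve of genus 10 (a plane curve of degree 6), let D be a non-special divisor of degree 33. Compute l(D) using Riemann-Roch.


First, compute the genus of a smooth plane curve of degree 6:
g = (d-1)(d-2)/2 = (6-1)(6-2)/2 = 10
For a non-special divisor D (i.e., h^1(D) = 0), Riemann-Roch gives:
l(D) = deg(D) - g + 1
Since deg(D) = 33 >= 2g - 1 = 19, D is non-special.
l(D) = 33 - 10 + 1 = 24

24


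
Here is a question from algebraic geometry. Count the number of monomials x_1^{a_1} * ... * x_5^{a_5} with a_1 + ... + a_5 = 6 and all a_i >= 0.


The number of degree-6 monomials in 5 variables is C(d+n-1, n-1).
= C(6+5-1, 5-1) = C(10, 4)
= 210

210


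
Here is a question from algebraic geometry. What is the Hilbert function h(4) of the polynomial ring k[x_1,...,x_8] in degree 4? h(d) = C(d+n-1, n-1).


The Hilbert function for the polynomial ring in 8 variables is:
h(d) = C(d+n-1, n-1)
h(4) = C(4+8-1, 8-1) = C(11, 7)
= 11! / (7! * 4!)
= 330

330


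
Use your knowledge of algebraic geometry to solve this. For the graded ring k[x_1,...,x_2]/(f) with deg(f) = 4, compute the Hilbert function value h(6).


For R = k[x_1,...,x_n]/(f) with f homogeneous of degree e:
The Hilbert series is (1 - t^e)/(1 - t)^n.
So h(d) = C(d+n-1, n-1) - C(d-e+n-1, n-1) for d >= e.
With n=2, e=4, d=6:
C(6+2-1, 2-1) = C(7, 1) = 7
C(6-4+2-1, 2-1) = C(3, 1) = 3
h(6) = 7 - 3 = 4

4


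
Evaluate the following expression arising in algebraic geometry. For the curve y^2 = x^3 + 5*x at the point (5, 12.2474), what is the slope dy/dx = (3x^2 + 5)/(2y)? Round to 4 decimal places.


Using implicit differentiation of y^2 = x^3 + 5*x:
2y * dy/dx = 3x^2 + 5
dy/dx = (3x^2 + 5)/(2y)
Numerator: 3*5^2 + 5 = 80
Denominator: 2*12.2474 = 24.4948
dy/dx = 80/24.4948 = 3.2660

3.2660


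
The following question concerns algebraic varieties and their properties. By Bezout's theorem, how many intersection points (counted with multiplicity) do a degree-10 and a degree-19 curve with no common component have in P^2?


Bezout's theorem states the intersection count equals the product of degrees.
Intersection count = 10 * 19 = 190

190


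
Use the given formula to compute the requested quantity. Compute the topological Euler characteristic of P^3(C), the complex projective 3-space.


The complex projective space P^3 has one cell in each even real dimension 0, 2, ..., 6.
The cohomology groups are H^{2k}(P^3) = Z for k = 0,...,3, and 0 otherwise.
Euler characteristic = sum of Betti numbers = 1 per even-dimensional cohomology group.
chi(P^3) = 3 + 1 = 4

4


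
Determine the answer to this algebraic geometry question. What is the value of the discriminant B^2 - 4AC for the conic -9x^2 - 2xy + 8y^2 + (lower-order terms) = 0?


The discriminant of a conic Ax^2 + Bxy + Cy^2 + ... = 0 is B^2 - 4AC.
B^2 = (-2)^2 = 4
4AC = 4*(-9)*8 = -288
Discriminant = 4 + 288 = 292

292


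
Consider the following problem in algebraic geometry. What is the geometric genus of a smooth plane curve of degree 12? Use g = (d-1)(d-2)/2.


Using the genus formula for smooth plane curves:
g = (d-1)(d-2)/2
g = (12-1)(12-2)/2
g = 11*10/2
g = 110/2 = 55

55


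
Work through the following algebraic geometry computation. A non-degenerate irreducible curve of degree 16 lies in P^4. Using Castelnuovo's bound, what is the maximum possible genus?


Castelnuovo's bound: write d - 1 = m(r-1) + epsilon with 0 <= epsilon < r-1.
d - 1 = 16 - 1 = 15
r - 1 = 4 - 1 = 3
15 = 5*3 + 0, so m = 5, epsilon = 0
pi(d, r) = m(m-1)(r-1)/2 + m*epsilon
= 5*4*3/2 + 5*0
= 60/2 + 0
= 30 + 0 = 30

30


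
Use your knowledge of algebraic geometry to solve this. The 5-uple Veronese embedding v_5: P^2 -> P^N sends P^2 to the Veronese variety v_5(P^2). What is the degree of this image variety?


The Veronese variety v_5(P^2) has degree d^r.
d^r = 5^2 = 25

25


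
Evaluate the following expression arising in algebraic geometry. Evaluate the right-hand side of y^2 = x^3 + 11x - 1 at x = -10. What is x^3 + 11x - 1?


Compute x^3 + 11x - 1 at x = -10:
x^3 = (-10)^3 = -1000
11*x = 11*(-10) = -110
Sum: -1000 - 110 - 1 = -1111

-1111


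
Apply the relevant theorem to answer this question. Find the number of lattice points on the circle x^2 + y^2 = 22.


Systematically check integer values of x where x^2 <= 22.
For each valid x, check if 22 - x^2 is a perfect square.
Total integer solutions found: 0

0


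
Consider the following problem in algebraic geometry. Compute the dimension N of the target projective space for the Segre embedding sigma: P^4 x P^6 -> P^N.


The Segre embedding maps P^m x P^n into P^N via
all products of coordinates from each factor.
N = (m+1)(n+1) - 1
N = (4+1)(6+1) - 1
N = 5*7 - 1
N = 35 - 1 = 34

34


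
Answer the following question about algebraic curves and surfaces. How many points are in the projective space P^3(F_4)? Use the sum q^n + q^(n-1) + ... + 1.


P^3(F_4) has (q^(n+1) - 1)/(q - 1) points.
= 4^3 + 4^2 + 4^1 + 4^0
= 64 + 16 + 4 + 1
= 85

85


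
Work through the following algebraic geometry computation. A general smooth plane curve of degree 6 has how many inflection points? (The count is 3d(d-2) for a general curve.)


For a general smooth plane curve C of degree d, the inflection points are
the intersection of C with its Hessian curve, which has degree 3(d-2).
By Bezout, the total intersection number is d * 3(d-2) = 6 * 12 = 72.
For a general curve every flex is ordinary, so each contributes
multiplicity 1 to C·Hess(C), and the number of distinct inflection
points is 3d(d-2).
Inflection points = 3*6*(6-2) = 3*6*4 = 72

72


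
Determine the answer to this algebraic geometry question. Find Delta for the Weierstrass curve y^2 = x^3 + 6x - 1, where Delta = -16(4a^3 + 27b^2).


Compute each component:
4a^3 = 4*6^3 = 4*216 = 864
27b^2 = 27*(-1)^2 = 27*1 = 27
4a^3 + 27b^2 = 864 + 27 = 891
Delta = -16*891 = -14256

-14256


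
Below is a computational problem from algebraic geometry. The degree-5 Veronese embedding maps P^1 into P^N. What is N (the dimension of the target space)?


The Veronese embedding v_d: P^n -> P^N maps each point to all
degree-d monomials in n+1 homogeneous coordinates.
N = C(n+d, d) - 1
N = C(1+5, 5) - 1
N = C(6, 5) - 1
C(6, 5) = 6
N = 6 - 1 = 5

5


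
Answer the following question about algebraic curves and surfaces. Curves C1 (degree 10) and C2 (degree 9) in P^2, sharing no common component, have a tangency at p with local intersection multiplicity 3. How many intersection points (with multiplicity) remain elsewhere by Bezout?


By Bezout's theorem, the total intersection number is d1 * d2.
Total = 10 * 9 = 90
Intersection multiplicity at p = 3
Remaining intersections = 90 - 3 = 87

87


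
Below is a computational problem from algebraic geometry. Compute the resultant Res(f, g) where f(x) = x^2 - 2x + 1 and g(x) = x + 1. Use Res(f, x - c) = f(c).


For Res(f, x - c), we evaluate f at x = c.
f(-1) = (-1)^2 - 2*(-1) + 1
= 1 + 2 + 1
= 3 + 1 = 4
Res(f, g) = 4

4


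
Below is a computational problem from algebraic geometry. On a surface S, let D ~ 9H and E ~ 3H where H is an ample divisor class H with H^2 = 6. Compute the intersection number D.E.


Using bilinearity of the intersection pairing on a surface S:
(aH).(bH) = ab * (H.H)
We have H^2 = 6.
D.E = (9H).(3H) = 9*3*6
= 27*6
= 162

162


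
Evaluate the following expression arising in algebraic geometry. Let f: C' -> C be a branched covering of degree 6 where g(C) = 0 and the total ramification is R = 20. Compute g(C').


Riemann-Hurwitz formula: 2g' - 2 = d(2g - 2) + R
Given: d = 6, g = 0, R = 20
2g' - 2 = 6*(2*0 - 2) + 20
2g' - 2 = 6*(-2) + 20
2g' - 2 = -12 + 20 = 8
2g' = 10
g' = 5

5


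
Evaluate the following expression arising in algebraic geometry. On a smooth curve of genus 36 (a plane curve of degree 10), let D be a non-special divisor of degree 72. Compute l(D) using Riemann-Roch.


First, compute the genus of a smooth plane curve of degree 10:
g = (d-1)(d-2)/2 = (10-1)(10-2)/2 = 36
For a non-special divisor D (i.e., h^1(D) = 0), Riemann-Roch gives:
l(D) = deg(D) - g + 1
Since deg(D) = 72 >= 2g - 1 = 71, D is non-special.
l(D) = 72 - 36 + 1 = 37

37


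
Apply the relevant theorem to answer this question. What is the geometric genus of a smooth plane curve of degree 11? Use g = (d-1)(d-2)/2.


Using the genus formula for smooth plane curves:
g = (d-1)(d-2)/2
g = (11-1)(11-2)/2
g = 10*9/2
g = 90/2 = 45

45


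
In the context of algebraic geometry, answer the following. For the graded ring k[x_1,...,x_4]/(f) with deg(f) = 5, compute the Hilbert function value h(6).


For R = k[x_1,...,x_n]/(f) with f homogeneous of degree e:
The Hilbert series is (1 - t^e)/(1 - t)^n.
So h(d) = C(d+n-1, n-1) - C(d-e+n-1, n-1) for d >= e.
With n=4, e=5, d=6:
C(6+4-1, 4-1) = C(9, 3) = 84
C(6-5+4-1, 4-1) = C(4, 3) = 4
h(6) = 84 - 4 = 80

80


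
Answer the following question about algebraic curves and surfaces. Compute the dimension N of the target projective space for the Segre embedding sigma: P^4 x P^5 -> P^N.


The Segre embedding maps P^m x P^n into P^N via
all products of coordinates from each factor.
N = (m+1)(n+1) - 1
N = (4+1)(5+1) - 1
N = 5*6 - 1
N = 30 - 1 = 29

29


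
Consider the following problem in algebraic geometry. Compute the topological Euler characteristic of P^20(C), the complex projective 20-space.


The complex projective space P^20 has one cell in each even real dimension 0, 2, ..., 40.
The cohomology groups are H^{2k}(P^20) = Z for k = 0,...,20, and 0 otherwise.
Euler characteristic = sum of Betti numbers = 1 per even-dimensional cohomology group.
chi(P^20) = 20 + 1 = 21

21


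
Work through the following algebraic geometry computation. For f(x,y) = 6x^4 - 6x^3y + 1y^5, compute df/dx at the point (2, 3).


df/dx = 4*6*x^3 + 3*(-6)*x^2*y
At (2,3): 4*6*2^3 + 3*(-6)*2^2*3
= 192 - 216
= -24

-24


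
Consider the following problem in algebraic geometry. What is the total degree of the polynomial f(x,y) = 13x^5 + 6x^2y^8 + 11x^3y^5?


Examine each term for its total degree (sum of exponents).
  Term '13x^5' has total degree 5+0 = 5.
  Term '6x^2y^8' has total degree 2+8 = 10.
  Term '11x^3y^5' has total degree 3+5 = 8.
The maximum total degree among all terms is 10.

10


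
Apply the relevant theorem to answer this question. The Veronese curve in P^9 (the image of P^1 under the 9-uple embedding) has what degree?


The rational normal curve in P^9 is the image of P^1 under the 9-uple Veronese.
A general hyperplane in P^9 pulls back to a degree-9 form on P^1, which has 9 zeros,
so the curve meets a general hyperplane in 9 points. Degree = 9.

9


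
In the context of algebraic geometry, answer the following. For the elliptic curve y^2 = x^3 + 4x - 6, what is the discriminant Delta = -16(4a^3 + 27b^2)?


Compute each component:
4a^3 = 4*4^3 = 4*64 = 256
27b^2 = 27*(-6)^2 = 27*36 = 972
4a^3 + 27b^2 = 256 + 972 = 1228
Delta = -16*1228 = -19648

-19648


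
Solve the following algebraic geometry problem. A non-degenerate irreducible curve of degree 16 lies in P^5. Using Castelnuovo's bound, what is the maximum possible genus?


Castelnuovo's bound: write d - 1 = m(r-1) + epsilon with 0 <= epsilon < r-1.
d - 1 = 16 - 1 = 15
r - 1 = 5 - 1 = 4
15 = 3*4 + 3, so m = 3, epsilon = 3
pi(d, r) = m(m-1)(r-1)/2 + m*epsilon
= 3*2*4/2 + 3*3
= 24/2 + 9
= 12 + 9 = 21

21


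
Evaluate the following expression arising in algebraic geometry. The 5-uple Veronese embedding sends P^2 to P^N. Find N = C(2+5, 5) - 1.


The Veronese embedding v_d: P^n -> P^N maps each point to all
degree-d monomials in n+1 homogeneous coordinates.
N = C(n+d, d) - 1
N = C(2+5, 5) - 1
N = C(7, 5) - 1
C(7, 5) = 21
N = 21 - 1 = 20

20


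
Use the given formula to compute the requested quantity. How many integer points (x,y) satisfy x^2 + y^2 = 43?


Systematically check integer values of x where x^2 <= 43.
For each valid x, check if 43 - x^2 is a perfect square.
Total integer solutions found: 0

0


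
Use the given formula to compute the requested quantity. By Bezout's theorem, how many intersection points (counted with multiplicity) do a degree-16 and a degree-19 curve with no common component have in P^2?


Bezout's theorem states the intersection count equals the product of degrees.
Intersection count = 16 * 19 = 304

304


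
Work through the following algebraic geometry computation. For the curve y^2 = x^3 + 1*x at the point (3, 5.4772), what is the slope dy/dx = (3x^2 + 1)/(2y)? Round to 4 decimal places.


Using implicit differentiation of y^2 = x^3 + 1*x:
2y * dy/dx = 3x^2 + 1
dy/dx = (3x^2 + 1)/(2y)
Numerator: 3*3^2 + 1 = 28
Denominator: 2*5.4772 = 10.9544
dy/dx = 28/10.9544 = 2.5561

2.5561


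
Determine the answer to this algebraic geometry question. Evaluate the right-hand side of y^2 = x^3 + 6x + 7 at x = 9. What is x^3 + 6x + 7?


Compute x^3 + 6x + 7 at x = 9:
x^3 = 9^3 = 729
6*x = 6*9 = 54
Sum: 729 + 54 + 7 = 790

790


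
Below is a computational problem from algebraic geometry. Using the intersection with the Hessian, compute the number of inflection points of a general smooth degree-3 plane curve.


For a general smooth plane curve C of degree d, the inflection points are
the intersection of C with its Hessian curve, which has degree 3(d-2).
By Bezout, the total intersection number is d * 3(d-2) = 3 * 3 = 9.
For a general curve every flex is ordinary, so each contributes
multiplicity 1 to C·Hess(C), and the number of distinct inflection
points is 3d(d-2).
Inflection points = 3*3*(3-2) = 3*3*1 = 9

9


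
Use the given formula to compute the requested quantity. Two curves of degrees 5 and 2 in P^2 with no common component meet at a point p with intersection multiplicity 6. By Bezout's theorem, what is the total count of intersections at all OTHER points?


By Bezout's theorem, the total intersection number is d1 * d2.
Total = 5 * 2 = 10
Intersection multiplicity at p = 6
Remaining intersections = 10 - 6 = 4

4


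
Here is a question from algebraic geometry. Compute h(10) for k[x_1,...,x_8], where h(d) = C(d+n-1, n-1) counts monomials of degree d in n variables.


The Hilbert function for the polynomial ring in 8 variables is:
h(d) = C(d+n-1, n-1)
h(10) = C(10+8-1, 8-1) = C(17, 7)
= 17! / (7! * 10!)
= 19448

19448


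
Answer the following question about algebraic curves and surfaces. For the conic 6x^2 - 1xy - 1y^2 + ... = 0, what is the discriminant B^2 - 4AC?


The discriminant of a conic Ax^2 + Bxy + Cy^2 + ... = 0 is B^2 - 4AC.
B^2 = (-1)^2 = 1
4AC = 4*6*(-1) = -24
Discriminant = 1 + 24 = 25

25


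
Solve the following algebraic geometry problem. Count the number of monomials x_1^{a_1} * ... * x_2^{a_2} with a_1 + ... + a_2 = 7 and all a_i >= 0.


The number of degree-7 monomials in 2 variables is C(d+n-1, n-1).
= C(7+2-1, 2-1) = C(8, 1)
= 8

8


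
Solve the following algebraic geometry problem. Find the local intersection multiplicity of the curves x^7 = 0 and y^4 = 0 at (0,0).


The intersection multiplicity of V(x^a) and V(y^b) at the origin is:
I(O; V(x^7), V(y^4)) = dim_k(k[x,y]/(x^7, y^4))
A basis for k[x,y]/(x^7, y^4) is the set of monomials x^i * y^j
where 0 <= i < 7 and 0 <= j < 4.
The number of such monomials is 7 * 4 = 28

28


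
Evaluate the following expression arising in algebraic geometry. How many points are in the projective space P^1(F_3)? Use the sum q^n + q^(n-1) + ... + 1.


P^1(F_3) has (q^(n+1) - 1)/(q - 1) points.
= 3^1 + 3^0
= 3 + 1
= 4

4


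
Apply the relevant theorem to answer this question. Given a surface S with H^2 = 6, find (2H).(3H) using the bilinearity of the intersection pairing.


Using bilinearity of the intersection pairing on a surface S:
(aH).(bH) = ab * (H.H)
We have H^2 = 6.
D.E = (2H).(3H) = 2*3*6
= 6*6
= 36

36


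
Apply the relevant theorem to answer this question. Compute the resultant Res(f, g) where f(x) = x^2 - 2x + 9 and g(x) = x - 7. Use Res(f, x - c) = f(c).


For Res(f, x - c), we evaluate f at x = c.
f(7) = 7^2 - 2*7 + 9
= 49 - 14 + 9
= 35 + 9 = 44
Res(f, g) = 44

44


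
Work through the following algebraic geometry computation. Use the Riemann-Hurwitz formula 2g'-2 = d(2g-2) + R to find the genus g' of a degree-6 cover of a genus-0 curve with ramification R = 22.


Riemann-Hurwitz formula: 2g' - 2 = d(2g - 2) + R
Given: d = 6, g = 0, R = 22
2g' - 2 = 6*(2*0 - 2) + 22
2g' - 2 = 6*(-2) + 22
2g' - 2 = -12 + 22 = 10
2g' = 12
g' = 6

6


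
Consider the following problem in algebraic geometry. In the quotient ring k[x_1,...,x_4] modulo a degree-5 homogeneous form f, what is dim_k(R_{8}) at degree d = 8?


For R = k[x_1,...,x_n]/(f) with f homogeneous of degree e:
The Hilbert series is (1 - t^e)/(1 - t)^n.
So h(d) = C(d+n-1, n-1) - C(d-e+n-1, n-1) for d >= e.
With n=4, e=5, d=8:
C(8+4-1, 4-1) = C(11, 3) = 165
C(8-5+4-1, 4-1) = C(6, 3) = 20
h(8) = 165 - 20 = 145

145


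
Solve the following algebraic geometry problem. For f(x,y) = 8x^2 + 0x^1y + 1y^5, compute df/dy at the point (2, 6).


df/dy = 0*x^1 + 5*1*y^4
At (2,6): 0*2^1 + 5*1*6^4
= 0 + 6480
= 6480

6480


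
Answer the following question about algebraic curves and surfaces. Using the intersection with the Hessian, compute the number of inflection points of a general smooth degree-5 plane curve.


For a general smooth plane curve C of degree d, the inflection points are
the intersection of C with its Hessian curve, which has degree 3(d-2).
By Bezout, the total intersection number is d * 3(d-2) = 5 * 9 = 45.
For a general curve every flex is ordinary, so each contributes
multiplicity 1 to C·Hess(C), and the number of distinct inflection
points is 3d(d-2).
Inflection points = 3*5*(5-2) = 3*5*3 = 45

45


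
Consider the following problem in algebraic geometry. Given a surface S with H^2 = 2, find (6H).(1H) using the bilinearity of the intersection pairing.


Using bilinearity of the intersection pairing on a surface S:
(aH).(bH) = ab * (H.H)
We have H^2 = 2.
D.E = (6H).(1H) = 6*1*2
= 6*2
= 12

12


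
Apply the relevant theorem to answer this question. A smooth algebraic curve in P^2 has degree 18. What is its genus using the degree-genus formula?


Using the genus formula for smooth plane curves:
g = (d-1)(d-2)/2
g = (18-1)(18-2)/2
g = 17*16/2
g = 272/2 = 136

136


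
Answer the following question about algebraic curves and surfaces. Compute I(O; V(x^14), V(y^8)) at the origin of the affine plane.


The intersection multiplicity of V(x^a) and V(y^b) at the origin is:
I(O; V(x^14), V(y^8)) = dim_k(k[x,y]/(x^14, y^8))
A basis for k[x,y]/(x^14, y^8) is the set of monomials x^i * y^j
where 0 <= i < 14 and 0 <= j < 8.
The number of such monomials is 14 * 8 = 112

112


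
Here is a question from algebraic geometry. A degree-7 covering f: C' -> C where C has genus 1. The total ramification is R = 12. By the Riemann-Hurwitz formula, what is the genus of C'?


Riemann-Hurwitz formula: 2g' - 2 = d(2g - 2) + R
Given: d = 7, g = 1, R = 12
2g' - 2 = 7*(2*1 - 2) + 12
2g' - 2 = 7*0 + 12
2g' - 2 = 0 + 12 = 12
2g' = 14
g' = 7

7


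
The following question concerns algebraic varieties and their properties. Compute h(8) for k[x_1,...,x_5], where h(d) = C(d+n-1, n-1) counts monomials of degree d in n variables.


The Hilbert function for the polynomial ring in 5 variables is:
h(d) = C(d+n-1, n-1)
h(8) = C(8+5-1, 5-1) = C(12, 4)
= 12! / (4! * 8!)
= 495

495


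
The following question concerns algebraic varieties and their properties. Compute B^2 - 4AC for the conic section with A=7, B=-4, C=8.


The discriminant of a conic Ax^2 + Bxy + Cy^2 + ... = 0 is B^2 - 4AC.
B^2 = (-4)^2 = 16
4AC = 4*7*8 = 224
Discriminant = 16 - 224 = -208

-208


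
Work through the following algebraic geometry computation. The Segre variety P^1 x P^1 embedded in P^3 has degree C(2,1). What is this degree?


The degree of the Segre variety P^1 x P^1 is C(m+n, m).
= C(2, 1)
= 2

2


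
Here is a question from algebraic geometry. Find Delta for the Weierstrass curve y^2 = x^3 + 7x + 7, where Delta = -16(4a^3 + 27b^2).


Compute each component:
4a^3 = 4*7^3 = 4*343 = 1372
27b^2 = 27*7^2 = 27*49 = 1323
4a^3 + 27b^2 = 1372 + 1323 = 2695
Delta = -16*2695 = -43120

-43120


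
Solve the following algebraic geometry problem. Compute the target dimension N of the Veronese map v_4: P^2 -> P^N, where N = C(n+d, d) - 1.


The Veronese embedding v_d: P^n -> P^N maps each point to all
degree-d monomials in n+1 homogeneous coordinates.
N = C(n+d, d) - 1
N = C(2+4, 4) - 1
N = C(6, 4) - 1
C(6, 4) = 15
N = 15 - 1 = 14

14


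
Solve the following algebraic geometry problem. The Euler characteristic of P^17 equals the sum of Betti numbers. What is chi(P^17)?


The complex projective space P^17 has one cell in each even real dimension 0, 2, ..., 34.
The cohomology groups are H^{2k}(P^17) = Z for k = 0,...,17, and 0 otherwise.
Euler characteristic = sum of Betti numbers = 1 per even-dimensional cohomology group.
chi(P^17) = 17 + 1 = 18

18


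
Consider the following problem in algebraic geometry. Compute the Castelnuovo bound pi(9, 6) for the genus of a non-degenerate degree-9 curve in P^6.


Castelnuovo's bound: write d - 1 = m(r-1) + epsilon with 0 <= epsilon < r-1.
d - 1 = 9 - 1 = 8
r - 1 = 6 - 1 = 5
8 = 1*5 + 3, so m = 1, epsilon = 3
pi(d, r) = m(m-1)(r-1)/2 + m*epsilon
= 1*0*5/2 + 1*3
= 0/2 + 3
= 0 + 3 = 3

3


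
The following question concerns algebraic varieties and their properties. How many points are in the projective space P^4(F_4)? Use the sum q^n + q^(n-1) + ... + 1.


P^4(F_4) has (q^(n+1) - 1)/(q - 1) points.
= 4^4 + 4^3 + 4^2 + 4^1 + 4^0
= 256 + 64 + 16 + 4 + 1
= 341

341


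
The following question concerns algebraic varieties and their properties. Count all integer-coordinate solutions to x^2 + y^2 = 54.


Systematically check integer values of x where x^2 <= 54.
For each valid x, check if 54 - x^2 is a perfect square.
Total integer solutions found: 0

0


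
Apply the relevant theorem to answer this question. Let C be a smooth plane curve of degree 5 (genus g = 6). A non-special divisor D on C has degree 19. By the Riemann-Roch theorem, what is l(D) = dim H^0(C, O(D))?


First, compute the genus of a smooth plane curve of degree 5:
g = (d-1)(d-2)/2 = (5-1)(5-2)/2 = 6
For a non-special divisor D (i.e., h^1(D) = 0), Riemann-Roch gives:
l(D) = deg(D) - g + 1
Since deg(D) = 19 >= 2g - 1 = 11, D is non-special.
l(D) = 19 - 6 + 1 = 14

14


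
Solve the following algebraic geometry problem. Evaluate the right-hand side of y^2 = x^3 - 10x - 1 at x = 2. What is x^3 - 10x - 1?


Compute x^3 - 10x - 1 at x = 2:
x^3 = 2^3 = 8
(-10)*x = (-10)*2 = -20
Sum: 8 - 20 - 1 = -13

-13


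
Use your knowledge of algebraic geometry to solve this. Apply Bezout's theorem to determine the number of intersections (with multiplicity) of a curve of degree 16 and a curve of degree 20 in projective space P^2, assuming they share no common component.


Bezout's theorem states the intersection count equals the product of degrees.
Intersection count = 16 * 20 = 320

320


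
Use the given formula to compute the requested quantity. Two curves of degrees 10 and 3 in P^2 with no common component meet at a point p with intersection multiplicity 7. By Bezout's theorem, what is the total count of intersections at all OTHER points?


By Bezout's theorem, the total intersection number is d1 * d2.
Total = 10 * 3 = 30
Intersection multiplicity at p = 7
Remaining intersections = 30 - 7 = 23

23


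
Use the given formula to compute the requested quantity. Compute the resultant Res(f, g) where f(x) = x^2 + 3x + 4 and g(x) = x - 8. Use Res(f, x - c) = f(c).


For Res(f, x - c), we evaluate f at x = c.
f(8) = 8^2 + 3*8 + 4
= 64 + 24 + 4
= 88 + 4 = 92
Res(f, g) = 92

92


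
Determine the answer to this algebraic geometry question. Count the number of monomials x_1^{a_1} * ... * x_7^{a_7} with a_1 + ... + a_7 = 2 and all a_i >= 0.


The number of degree-2 monomials in 7 variables is C(d+n-1, n-1).
= C(2+7-1, 7-1) = C(8, 6)
= 28

28


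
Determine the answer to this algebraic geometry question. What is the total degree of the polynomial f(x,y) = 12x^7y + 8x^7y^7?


Examine each term for its total degree (sum of exponents).
  Term '12x^7y' has total degree 7+1 = 8.
  Term '8x^7y^7' has total degree 7+7 = 14.
The maximum total degree among all terms is 14.

14


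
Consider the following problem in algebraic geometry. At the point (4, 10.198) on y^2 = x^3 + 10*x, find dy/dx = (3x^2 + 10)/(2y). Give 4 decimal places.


Using implicit differentiation of y^2 = x^3 + 10*x:
2y * dy/dx = 3x^2 + 10
dy/dx = (3x^2 + 10)/(2y)
Numerator: 3*4^2 + 10 = 58
Denominator: 2*10.198 = 20.396
dy/dx = 58/20.396 = 2.8437

2.8437


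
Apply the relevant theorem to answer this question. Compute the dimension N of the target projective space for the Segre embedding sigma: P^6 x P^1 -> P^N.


The Segre embedding maps P^m x P^n into P^N via
all products of coordinates from each factor.
N = (m+1)(n+1) - 1
N = (6+1)(1+1) - 1
N = 7*2 - 1
N = 14 - 1 = 13

13


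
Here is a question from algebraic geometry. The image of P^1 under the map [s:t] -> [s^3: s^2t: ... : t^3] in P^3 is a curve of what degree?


The rational normal curve in P^3 is the image of P^1 under the 3-uple Veronese.
A general hyperplane in P^3 pulls back to a degree-3 form on P^1, which has 3 zeros,
so the curve meets a general hyperplane in 3 points. Degree = 3.

3


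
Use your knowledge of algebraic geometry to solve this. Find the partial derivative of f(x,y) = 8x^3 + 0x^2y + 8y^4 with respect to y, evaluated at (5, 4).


df/dy = 0*x^2 + 4*8*y^3
At (5,4): 0*5^2 + 4*8*4^3
= 0 + 2048
= 2048

2048


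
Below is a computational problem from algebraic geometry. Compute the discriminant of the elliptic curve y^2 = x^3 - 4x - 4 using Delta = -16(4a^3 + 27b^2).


Compute each component:
4a^3 = 4*(-4)^3 = 4*(-64) = -256
27b^2 = 27*(-4)^2 = 27*16 = 432
4a^3 + 27b^2 = -256 + 432 = 176
Delta = -16*176 = -2816

-2816


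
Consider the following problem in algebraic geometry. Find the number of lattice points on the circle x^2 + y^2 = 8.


Systematically check integer values of x where x^2 <= 8.
For each valid x, check if 8 - x^2 is a perfect square.
x=2: 8 - 4 = 4, sqrt = 2 (valid)
Total integer solutions found: 4

4


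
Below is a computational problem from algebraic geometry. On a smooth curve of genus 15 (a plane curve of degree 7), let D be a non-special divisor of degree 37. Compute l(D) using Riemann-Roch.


First, compute the genus of a smooth plane curve of degree 7:
g = (d-1)(d-2)/2 = (7-1)(7-2)/2 = 15
For a non-special divisor D (i.e., h^1(D) = 0), Riemann-Roch gives:
l(D) = deg(D) - g + 1
Since deg(D) = 37 >= 2g - 1 = 29, D is non-special.
l(D) = 37 - 15 + 1 = 23

23


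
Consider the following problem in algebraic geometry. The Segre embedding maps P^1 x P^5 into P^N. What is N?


The Segre embedding maps P^m x P^n into P^N via
all products of coordinates from each factor.
N = (m+1)(n+1) - 1
N = (1+1)(5+1) - 1
N = 2*6 - 1
N = 12 - 1 = 11

11


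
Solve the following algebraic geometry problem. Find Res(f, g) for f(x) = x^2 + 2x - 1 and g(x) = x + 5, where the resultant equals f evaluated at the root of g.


For Res(f, x - c), we evaluate f at x = c.
f(-5) = (-5)^2 + 2*(-5) - 1
= 25 - 10 - 1
= 15 - 1 = 14
Res(f, g) = 14

14


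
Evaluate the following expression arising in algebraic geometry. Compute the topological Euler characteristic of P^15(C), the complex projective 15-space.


The complex projective space P^15 has one cell in each even real dimension 0, 2, ..., 30.
The cohomology groups are H^{2k}(P^15) = Z for k = 0,...,15, and 0 otherwise.
Euler characteristic = sum of Betti numbers = 1 per even-dimensional cohomology group.
chi(P^15) = 15 + 1 = 16

16


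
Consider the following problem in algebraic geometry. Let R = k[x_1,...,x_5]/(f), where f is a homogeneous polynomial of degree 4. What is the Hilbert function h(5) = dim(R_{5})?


For R = k[x_1,...,x_n]/(f) with f homogeneous of degree e:
The Hilbert series is (1 - t^e)/(1 - t)^n.
So h(d) = C(d+n-1, n-1) - C(d-e+n-1, n-1) for d >= e.
With n=5, e=4, d=5:
C(5+5-1, 5-1) = C(9, 4) = 126
C(5-4+5-1, 5-1) = C(5, 4) = 5
h(5) = 126 - 5 = 121

121


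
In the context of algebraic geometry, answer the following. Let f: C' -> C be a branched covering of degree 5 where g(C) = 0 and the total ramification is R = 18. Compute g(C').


Riemann-Hurwitz formula: 2g' - 2 = d(2g - 2) + R
Given: d = 5, g = 0, R = 18
2g' - 2 = 5*(2*0 - 2) + 18
2g' - 2 = 5*(-2) + 18
2g' - 2 = -10 + 18 = 8
2g' = 10
g' = 5

5


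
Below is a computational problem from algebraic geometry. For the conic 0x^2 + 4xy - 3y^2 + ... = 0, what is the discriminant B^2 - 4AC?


The discriminant of a conic Ax^2 + Bxy + Cy^2 + ... = 0 is B^2 - 4AC.
B^2 = 4^2 = 16
4AC = 4*0*(-3) = 0
Discriminant = 16 + 0 = 16

16


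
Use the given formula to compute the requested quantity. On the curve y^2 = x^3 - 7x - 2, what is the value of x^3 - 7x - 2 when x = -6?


Compute x^3 - 7x - 2 at x = -6:
x^3 = (-6)^3 = -216
(-7)*x = (-7)*(-6) = 42
Sum: -216 + 42 - 2 = -176

-176


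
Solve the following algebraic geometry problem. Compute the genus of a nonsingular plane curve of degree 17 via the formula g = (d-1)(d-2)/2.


Using the genus formula for smooth plane curves:
g = (d-1)(d-2)/2
g = (17-1)(17-2)/2
g = 16*15/2
g = 240/2 = 120

120


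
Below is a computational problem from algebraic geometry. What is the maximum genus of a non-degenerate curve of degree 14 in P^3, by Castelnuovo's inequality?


Castelnuovo's bound: write d - 1 = m(r-1) + epsilon with 0 <= epsilon < r-1.
d - 1 = 14 - 1 = 13
r - 1 = 3 - 1 = 2
13 = 6*2 + 1, so m = 6, epsilon = 1
pi(d, r) = m(m-1)(r-1)/2 + m*epsilon
= 6*5*2/2 + 6*1
= 60/2 + 6
= 30 + 6 = 36

36


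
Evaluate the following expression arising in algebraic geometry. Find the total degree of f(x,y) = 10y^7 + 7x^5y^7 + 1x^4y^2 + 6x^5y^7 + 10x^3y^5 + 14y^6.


Examine each term for its total degree (sum of exponents).
  Term '10y^7' has total degree 0+7 = 7.
  Term '7x^5y^7' has total degree 5+7 = 12.
  Term '1x^4y^2' has total degree 4+2 = 6.
  Term '6x^5y^7' has total degree 5+7 = 12.
  Term '10x^3y^5' has total degree 3+5 = 8.
  Term '14y^6' has total degree 0+6 = 6.
The maximum total degree among all terms is 12.

12


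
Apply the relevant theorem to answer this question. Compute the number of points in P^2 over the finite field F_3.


P^2(F_3) has (q^(n+1) - 1)/(q - 1) points.
= 3^2 + 3^1 + 3^0
= 9 + 3 + 1
= 13

13


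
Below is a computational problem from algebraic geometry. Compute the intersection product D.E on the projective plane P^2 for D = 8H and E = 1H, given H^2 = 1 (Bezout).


Using bilinearity of the intersection pairing on the projective plane P^2:
(aH).(bH) = ab * (H.H)
We have H^2 = 1 (Bezout).
D.E = (8H).(1H) = 8*1*1
= 8*1
= 8

8


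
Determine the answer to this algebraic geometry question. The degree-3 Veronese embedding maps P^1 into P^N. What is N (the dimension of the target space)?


The Veronese embedding v_d: P^n -> P^N maps each point to all
degree-d monomials in n+1 homogeneous coordinates.
N = C(n+d, d) - 1
N = C(1+3, 3) - 1
N = C(4, 3) - 1
C(4, 3) = 4
N = 4 - 1 = 3

3


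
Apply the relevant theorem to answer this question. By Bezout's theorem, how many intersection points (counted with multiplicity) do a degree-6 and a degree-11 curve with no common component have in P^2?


Bezout's theorem states the intersection count equals the product of degrees.
Intersection count = 6 * 11 = 66

66


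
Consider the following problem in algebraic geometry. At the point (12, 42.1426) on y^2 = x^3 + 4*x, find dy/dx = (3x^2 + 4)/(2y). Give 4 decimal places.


Using implicit differentiation of y^2 = x^3 + 4*x:
2y * dy/dx = 3x^2 + 4
dy/dx = (3x^2 + 4)/(2y)
Numerator: 3*12^2 + 4 = 436
Denominator: 2*42.1426 = 84.2852
dy/dx = 436/84.2852 = 5.1729

5.1729


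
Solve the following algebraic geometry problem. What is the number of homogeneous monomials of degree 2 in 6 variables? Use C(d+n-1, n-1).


The number of degree-2 monomials in 6 variables is C(d+n-1, n-1).
= C(2+6-1, 6-1) = C(7, 5)
= 21

21


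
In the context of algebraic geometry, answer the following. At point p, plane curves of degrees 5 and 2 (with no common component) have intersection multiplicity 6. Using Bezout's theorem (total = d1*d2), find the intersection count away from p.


By Bezout's theorem, the total intersection number is d1 * d2.
Total = 5 * 2 = 10
Intersection multiplicity at p = 6
Remaining intersections = 10 - 6 = 4

4


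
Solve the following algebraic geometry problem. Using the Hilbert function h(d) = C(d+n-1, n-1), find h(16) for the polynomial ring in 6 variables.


The Hilbert function for the polynomial ring in 6 variables is:
h(d) = C(d+n-1, n-1)
h(16) = C(16+6-1, 6-1) = C(21, 5)
= 21! / (5! * 16!)
= 20349

20349


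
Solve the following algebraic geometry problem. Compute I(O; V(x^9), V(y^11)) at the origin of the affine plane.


The intersection multiplicity of V(x^a) and V(y^b) at the origin is:
I(O; V(x^9), V(y^11)) = dim_k(k[x,y]/(x^9, y^11))
A basis for k[x,y]/(x^9, y^11) is the set of monomials x^i * y^j
where 0 <= i < 9 and 0 <= j < 11.
The number of such monomials is 9 * 11 = 99

99


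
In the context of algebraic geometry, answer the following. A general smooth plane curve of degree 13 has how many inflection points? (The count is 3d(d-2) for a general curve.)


For a general smooth plane curve C of degree d, the inflection points are
the intersection of C with its Hessian curve, which has degree 3(d-2).
By Bezout, the total intersection number is d * 3(d-2) = 13 * 33 = 429.
For a general curve every flex is ordinary, so each contributes
multiplicity 1 to C·Hess(C), and the number of distinct inflection
points is 3d(d-2).
Inflection points = 3*13*(13-2) = 3*13*11 = 429

429


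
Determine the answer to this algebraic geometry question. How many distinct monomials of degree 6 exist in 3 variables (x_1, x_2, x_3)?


The number of degree-6 monomials in 3 variables is C(d+n-1, n-1).
= C(6+3-1, 3-1) = C(8, 2)
= 28

28


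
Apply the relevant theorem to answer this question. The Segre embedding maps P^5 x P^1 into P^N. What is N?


The Segre embedding maps P^m x P^n into P^N via
all products of coordinates from each factor.
N = (m+1)(n+1) - 1
N = (5+1)(1+1) - 1
N = 6*2 - 1
N = 12 - 1 = 11

11


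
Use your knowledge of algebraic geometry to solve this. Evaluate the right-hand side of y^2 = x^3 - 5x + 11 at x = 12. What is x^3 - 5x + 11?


Compute x^3 - 5x + 11 at x = 12:
x^3 = 12^3 = 1728
(-5)*x = (-5)*12 = -60
Sum: 1728 - 60 + 11 = 1679

1679


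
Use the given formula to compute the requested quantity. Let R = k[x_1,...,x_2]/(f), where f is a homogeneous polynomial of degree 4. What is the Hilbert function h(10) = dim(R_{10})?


For R = k[x_1,...,x_n]/(f) with f homogeneous of degree e:
The Hilbert series is (1 - t^e)/(1 - t)^n.
So h(d) = C(d+n-1, n-1) - C(d-e+n-1, n-1) for d >= e.
With n=2, e=4, d=10:
C(10+2-1, 2-1) = C(11, 1) = 11
C(10-4+2-1, 2-1) = C(7, 1) = 7
h(10) = 11 - 7 = 4

4


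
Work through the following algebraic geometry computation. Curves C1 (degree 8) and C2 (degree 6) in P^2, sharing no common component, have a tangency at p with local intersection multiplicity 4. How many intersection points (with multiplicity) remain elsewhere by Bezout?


By Bezout's theorem, the total intersection number is d1 * d2.
Total = 8 * 6 = 48
Intersection multiplicity at p = 4
Remaining intersections = 48 - 4 = 44

44


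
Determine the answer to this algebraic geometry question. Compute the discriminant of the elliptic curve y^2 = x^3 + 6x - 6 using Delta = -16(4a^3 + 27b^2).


Compute each component:
4a^3 = 4*6^3 = 4*216 = 864
27b^2 = 27*(-6)^2 = 27*36 = 972
4a^3 + 27b^2 = 864 + 972 = 1836
Delta = -16*1836 = -29376

-29376


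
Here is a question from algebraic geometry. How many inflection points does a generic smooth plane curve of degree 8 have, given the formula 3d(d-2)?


For a general smooth plane curve C of degree d, the inflection points are
the intersection of C with its Hessian curve, which has degree 3(d-2).
By Bezout, the total intersection number is d * 3(d-2) = 8 * 18 = 144.
For a general curve every flex is ordinary, so each contributes
multiplicity 1 to C·Hess(C), and the number of distinct inflection
points is 3d(d-2).
Inflection points = 3*8*(8-2) = 3*8*6 = 144

144


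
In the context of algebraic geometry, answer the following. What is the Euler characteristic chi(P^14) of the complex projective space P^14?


The complex projective space P^14 has one cell in each even real dimension 0, 2, ..., 28.
The cohomology groups are H^{2k}(P^14) = Z for k = 0,...,14, and 0 otherwise.
Euler characteristic = sum of Betti numbers = 1 per even-dimensional cohomology group.
chi(P^14) = 14 + 1 = 15

15


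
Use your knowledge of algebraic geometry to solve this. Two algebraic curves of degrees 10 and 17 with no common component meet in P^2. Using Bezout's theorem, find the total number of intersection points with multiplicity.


Bezout's theorem states the intersection count equals the product of degrees.
Intersection count = 10 * 17 = 170

170


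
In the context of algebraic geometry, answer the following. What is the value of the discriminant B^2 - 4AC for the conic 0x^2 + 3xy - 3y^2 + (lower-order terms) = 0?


The discriminant of a conic Ax^2 + Bxy + Cy^2 + ... = 0 is B^2 - 4AC.
B^2 = 3^2 = 9
4AC = 4*0*(-3) = 0
Discriminant = 9 + 0 = 9

9


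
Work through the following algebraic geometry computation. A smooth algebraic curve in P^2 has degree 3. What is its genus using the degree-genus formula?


Using the genus formula for smooth plane curves:
g = (d-1)(d-2)/2
g = (3-1)(3-2)/2
g = 2*1/2
g = 2/2 = 1

1


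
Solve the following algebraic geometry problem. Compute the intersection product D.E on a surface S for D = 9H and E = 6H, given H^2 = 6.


Using bilinearity of the intersection pairing on a surface S:
(aH).(bH) = ab * (H.H)
We have H^2 = 6.
D.E = (9H).(6H) = 9*6*6
= 54*6
= 324

324


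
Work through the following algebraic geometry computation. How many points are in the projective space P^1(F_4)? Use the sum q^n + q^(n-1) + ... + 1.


P^1(F_4) has (q^(n+1) - 1)/(q - 1) points.
= 4^1 + 4^0
= 4 + 1
= 5

5


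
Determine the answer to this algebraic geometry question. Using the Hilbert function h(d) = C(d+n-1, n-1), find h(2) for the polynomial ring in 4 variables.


The Hilbert function for the polynomial ring in 4 variables is:
h(d) = C(d+n-1, n-1)
h(2) = C(2+4-1, 4-1) = C(5, 3)
= 5! / (3! * 2!)
= 10

10


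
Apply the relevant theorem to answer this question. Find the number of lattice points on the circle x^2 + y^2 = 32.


Systematically check integer values of x where x^2 <= 32.
For each valid x, check if 32 - x^2 is a perfect square.
x=4: 32 - 16 = 16, sqrt = 4 (valid)
Total integer solutions found: 4

4
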